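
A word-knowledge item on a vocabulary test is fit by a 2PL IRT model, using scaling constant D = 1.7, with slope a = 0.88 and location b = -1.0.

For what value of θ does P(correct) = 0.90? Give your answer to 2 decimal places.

P(θ) = 1 / (1 + exp(−D·a(θ − b)))
logit = ln(0.9000/0.1000) = 2.1972
θ = b + logit/(1.7·a) = -1.0 + 2.1972/1.4960 = 0.4687

0.47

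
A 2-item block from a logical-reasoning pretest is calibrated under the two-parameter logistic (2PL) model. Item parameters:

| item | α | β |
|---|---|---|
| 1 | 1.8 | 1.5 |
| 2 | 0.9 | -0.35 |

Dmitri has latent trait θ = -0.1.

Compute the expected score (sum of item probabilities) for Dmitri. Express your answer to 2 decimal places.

0.61

P(θ) = 1 / (1 + exp(−α(θ − β)))
P_1 = 1/(1+e^{2.8800}) = 0.0532
P_2 = 1/(1+e^{-0.2250}) = 0.5560
E[score] = 0.0532 + 0.5560 = 0.6092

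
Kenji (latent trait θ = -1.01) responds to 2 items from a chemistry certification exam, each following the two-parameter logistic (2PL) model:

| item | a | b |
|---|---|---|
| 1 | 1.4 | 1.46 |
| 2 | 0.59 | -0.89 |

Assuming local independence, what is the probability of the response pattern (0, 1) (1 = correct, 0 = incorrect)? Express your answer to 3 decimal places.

0.468

P(θ) = 1 / (1 + exp(−a(θ − b)))
P_1 = 1/(1+e^{3.4580}) = 0.0305
P_2 = 1/(1+e^{0.0708}) = 0.4823
L = (1−P_1) × P_2 = 0.9695 × 0.4823 = 0.46758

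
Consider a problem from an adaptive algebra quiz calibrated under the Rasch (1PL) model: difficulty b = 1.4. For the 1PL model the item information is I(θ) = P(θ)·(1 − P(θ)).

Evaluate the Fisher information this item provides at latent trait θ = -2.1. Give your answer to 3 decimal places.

P = 1/(1+e^{3.5000}) = 0.0293
P(1−P) = 0.0293 × 0.9707 = 0.0285
I = P(1−P) = 0.02845

0.028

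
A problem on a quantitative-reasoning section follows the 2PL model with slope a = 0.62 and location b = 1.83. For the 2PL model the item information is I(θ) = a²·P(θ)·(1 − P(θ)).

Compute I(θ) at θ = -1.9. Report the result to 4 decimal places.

P = 1/(1+e^{2.3126}) = 0.0901
P(1−P) = 0.0901 × 0.9099 = 0.0820
I = a² × P(1−P) = 0.62² × 0.0820 = 0.03151

0.0315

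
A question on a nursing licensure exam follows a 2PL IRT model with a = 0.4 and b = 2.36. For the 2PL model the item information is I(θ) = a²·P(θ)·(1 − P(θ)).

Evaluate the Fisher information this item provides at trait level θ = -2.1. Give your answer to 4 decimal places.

0.0197

P = 1/(1+e^{1.7840}) = 0.1438
P(1−P) = 0.1438 × 0.8562 = 0.1231
I = a² × P(1−P) = 0.4² × 0.1231 = 0.01970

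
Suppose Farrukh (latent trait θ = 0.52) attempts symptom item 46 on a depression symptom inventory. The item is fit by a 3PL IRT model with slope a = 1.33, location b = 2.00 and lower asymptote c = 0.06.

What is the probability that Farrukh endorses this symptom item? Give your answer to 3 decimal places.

P(θ) = c + (1 − c) · 1 / (1 + exp(−a(θ − b)))
Exponent: 1.33 × (0.52 − 2.00) = -1.9684
1/(1 + e^{1.9684}) = 0.1226
P = 0.06 + 0.94 × 0.1226 = 0.1752

0.175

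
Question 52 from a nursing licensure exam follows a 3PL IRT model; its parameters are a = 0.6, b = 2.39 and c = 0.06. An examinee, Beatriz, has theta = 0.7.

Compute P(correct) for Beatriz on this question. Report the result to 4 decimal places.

0.3102

P(theta) = c + (1 − c) · 1 / (1 + exp(−a(theta − b)))
Exponent: 0.6 × (0.7 − 2.39) = -1.0140
1/(1 + e^{1.0140}) = 0.2662
P = 0.06 + 0.94 × 0.2662 = 0.3102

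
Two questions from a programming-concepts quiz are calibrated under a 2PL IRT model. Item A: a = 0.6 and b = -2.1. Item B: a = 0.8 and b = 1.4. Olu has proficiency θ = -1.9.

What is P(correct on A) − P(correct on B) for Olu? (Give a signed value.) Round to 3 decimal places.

0.463

P(θ) = 1 / (1 + exp(−a(θ − b)))
P_A = 0.5300
P_B = 0.0666
P_A − P_B = 0.4634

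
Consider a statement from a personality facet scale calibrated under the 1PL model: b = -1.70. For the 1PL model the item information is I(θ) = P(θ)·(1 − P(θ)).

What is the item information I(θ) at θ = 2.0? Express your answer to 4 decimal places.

P = 1/(1+e^{-3.7000}) = 0.9759
P(1−P) = 0.9759 × 0.0241 = 0.0235
I = P(1−P) = 0.02354

0.0235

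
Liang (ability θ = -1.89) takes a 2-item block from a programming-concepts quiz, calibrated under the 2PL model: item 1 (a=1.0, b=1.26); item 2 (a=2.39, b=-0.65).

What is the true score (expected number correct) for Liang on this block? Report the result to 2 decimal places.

P(θ) = 1 / (1 + exp(−a(θ − b)))
P_1 = 1/(1+e^{3.1500}) = 0.0411
P_2 = 1/(1+e^{2.9636}) = 0.0491
E[score] = 0.0411 + 0.0491 = 0.0902

0.09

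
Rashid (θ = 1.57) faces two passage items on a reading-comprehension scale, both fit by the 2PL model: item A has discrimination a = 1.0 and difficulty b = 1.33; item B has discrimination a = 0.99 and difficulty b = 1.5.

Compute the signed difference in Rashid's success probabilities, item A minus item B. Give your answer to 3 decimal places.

P(θ) = 1 / (1 + exp(−a(θ − b)))
P_A = 0.5597
P_B = 0.5173
P_A − P_B = 0.0424

0.042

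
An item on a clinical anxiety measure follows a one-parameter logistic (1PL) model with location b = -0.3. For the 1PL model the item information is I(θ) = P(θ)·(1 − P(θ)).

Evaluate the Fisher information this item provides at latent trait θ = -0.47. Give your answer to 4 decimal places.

P = 1/(1+e^{0.1700}) = 0.4576
P(1−P) = 0.4576 × 0.5424 = 0.2482
I = P(1−P) = 0.24820

0.2482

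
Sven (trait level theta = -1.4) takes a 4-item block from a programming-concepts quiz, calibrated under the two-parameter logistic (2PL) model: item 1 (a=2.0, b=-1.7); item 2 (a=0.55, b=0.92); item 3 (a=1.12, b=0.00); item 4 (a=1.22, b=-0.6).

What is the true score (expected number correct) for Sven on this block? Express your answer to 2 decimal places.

1.31

P(theta) = 1 / (1 + exp(−a(theta − b)))
P_1 = 1/(1+e^{-0.6000}) = 0.6457
P_2 = 1/(1+e^{1.2760}) = 0.2182
P_3 = 1/(1+e^{1.5680}) = 0.1725
P_4 = 1/(1+e^{0.9760}) = 0.2737
E[score] = 0.6457 + 0.2182 + 0.1725 + 0.2737 = 1.3101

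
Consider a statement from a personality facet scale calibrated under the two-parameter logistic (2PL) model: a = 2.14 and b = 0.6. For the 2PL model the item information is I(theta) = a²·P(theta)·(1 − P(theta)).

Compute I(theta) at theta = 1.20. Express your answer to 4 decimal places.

0.7778

P = 1/(1+e^{-1.2840}) = 0.7831
P(1−P) = 0.7831 × 0.2169 = 0.1698
I = a² × P(1−P) = 2.14² × 0.1698 = 0.77779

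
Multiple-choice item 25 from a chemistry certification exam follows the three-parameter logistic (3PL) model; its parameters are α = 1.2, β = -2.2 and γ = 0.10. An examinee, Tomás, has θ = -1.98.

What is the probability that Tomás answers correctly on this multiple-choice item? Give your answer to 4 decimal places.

0.6091

P(θ) = γ + (1 − γ) · 1 / (1 + exp(−α(θ − β)))
Exponent: 1.2 × (-1.98 − (-2.2)) = 0.2640
1/(1 + e^{-0.2640}) = 0.5656
P = 0.10 + 0.90 × 0.5656 = 0.6091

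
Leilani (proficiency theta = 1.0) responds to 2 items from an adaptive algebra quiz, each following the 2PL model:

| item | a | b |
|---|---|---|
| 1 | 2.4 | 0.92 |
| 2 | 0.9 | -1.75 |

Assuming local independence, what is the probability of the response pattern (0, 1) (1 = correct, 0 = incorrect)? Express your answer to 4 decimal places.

P(theta) = 1 / (1 + exp(−a(theta − b)))
P_1 = 1/(1+e^{-0.1920}) = 0.5479
P_2 = 1/(1+e^{-2.4750}) = 0.9224
L = (1−P_1) × P_2 = 0.4521 × 0.9224 = 0.41705

0.4170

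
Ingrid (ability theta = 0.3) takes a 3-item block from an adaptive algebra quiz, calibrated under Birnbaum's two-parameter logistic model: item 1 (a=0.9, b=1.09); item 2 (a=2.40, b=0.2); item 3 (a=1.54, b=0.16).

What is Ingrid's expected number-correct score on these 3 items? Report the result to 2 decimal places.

1.44

P(theta) = 1 / (1 + exp(−a(theta − b)))
P_1 = 1/(1+e^{0.7110}) = 0.3294
P_2 = 1/(1+e^{-0.2400}) = 0.5597
P_3 = 1/(1+e^{-0.2156}) = 0.5537
E[score] = 0.3294 + 0.5597 + 0.5537 = 1.4428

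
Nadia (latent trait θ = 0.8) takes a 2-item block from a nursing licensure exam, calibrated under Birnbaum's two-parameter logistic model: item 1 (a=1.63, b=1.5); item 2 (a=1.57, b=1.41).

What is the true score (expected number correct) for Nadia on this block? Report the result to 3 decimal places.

P(θ) = 1 / (1 + exp(−a(θ − b)))
P_1 = 1/(1+e^{1.1410}) = 0.2421
P_2 = 1/(1+e^{0.9577}) = 0.2773
E[score] = 0.2421 + 0.2773 = 0.5195

0.519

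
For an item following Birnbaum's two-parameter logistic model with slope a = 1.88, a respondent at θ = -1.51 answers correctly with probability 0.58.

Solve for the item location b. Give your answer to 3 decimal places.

P(θ) = 1 / (1 + exp(−a(θ − b)))
logit(0.58) = ln(0.58/0.42) = 0.3228
b = θ − logit/(a) = -1.51 − 0.3228/1.8800 = -1.6817

-1.682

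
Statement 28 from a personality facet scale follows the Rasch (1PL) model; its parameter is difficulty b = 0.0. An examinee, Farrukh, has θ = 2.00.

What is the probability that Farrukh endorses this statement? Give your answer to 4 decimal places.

P(θ) = 1 / (1 + exp(−(θ − b)))
Exponent: (2.00 − 0.0) = 2.0000
1/(1 + e^{-2.0000}) = 0.8808
P = 0.8808

0.8808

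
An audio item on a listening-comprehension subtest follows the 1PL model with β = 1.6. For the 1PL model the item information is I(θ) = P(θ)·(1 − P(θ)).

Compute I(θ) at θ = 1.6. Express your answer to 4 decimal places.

P = 1/(1+e^{0.0000}) = 0.5000
P(1−P) = 0.5000 × 0.5000 = 0.2500
I = P(1−P) = 0.25000

0.2500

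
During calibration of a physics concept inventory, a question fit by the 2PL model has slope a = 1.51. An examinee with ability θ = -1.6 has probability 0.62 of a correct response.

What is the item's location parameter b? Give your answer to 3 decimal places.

P(θ) = 1 / (1 + exp(−a(θ − b)))
logit(0.62) = ln(0.62/0.38) = 0.4895
b = θ − logit/(a) = -1.6 − 0.4895/1.5100 = -1.9242

-1.924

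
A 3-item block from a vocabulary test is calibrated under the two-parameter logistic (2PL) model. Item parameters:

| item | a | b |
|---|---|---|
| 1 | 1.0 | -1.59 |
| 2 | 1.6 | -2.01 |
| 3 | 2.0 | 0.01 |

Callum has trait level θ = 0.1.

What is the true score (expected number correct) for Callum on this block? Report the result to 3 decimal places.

P(θ) = 1 / (1 + exp(−a(θ − b)))
P_1 = 1/(1+e^{-1.6900}) = 0.8442
P_2 = 1/(1+e^{-3.3760}) = 0.9669
P_3 = 1/(1+e^{-0.1800}) = 0.5449
E[score] = 0.8442 + 0.9669 + 0.5449 = 2.3560

2.356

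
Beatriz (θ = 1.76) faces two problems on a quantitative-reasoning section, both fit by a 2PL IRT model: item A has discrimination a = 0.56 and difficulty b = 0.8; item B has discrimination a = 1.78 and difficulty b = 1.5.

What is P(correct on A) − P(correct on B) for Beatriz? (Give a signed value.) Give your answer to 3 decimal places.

P(θ) = 1 / (1 + exp(−a(θ − b)))
P_A = 0.6313
P_B = 0.6137
P_A − P_B = 0.0176

0.018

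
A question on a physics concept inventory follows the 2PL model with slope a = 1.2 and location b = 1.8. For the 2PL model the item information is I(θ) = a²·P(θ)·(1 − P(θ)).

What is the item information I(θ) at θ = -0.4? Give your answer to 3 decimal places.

0.090

P = 1/(1+e^{2.6400}) = 0.0666
P(1−P) = 0.0666 × 0.9334 = 0.0622
I = a² × P(1−P) = 1.2² × 0.0622 = 0.08953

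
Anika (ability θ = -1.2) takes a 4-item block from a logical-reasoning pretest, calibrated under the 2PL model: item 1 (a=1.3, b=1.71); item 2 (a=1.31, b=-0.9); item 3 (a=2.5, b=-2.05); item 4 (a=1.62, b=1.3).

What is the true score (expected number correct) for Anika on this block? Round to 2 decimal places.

1.34

P(θ) = 1 / (1 + exp(−a(θ − b)))
P_1 = 1/(1+e^{3.7830}) = 0.0222
P_2 = 1/(1+e^{0.3930}) = 0.4030
P_3 = 1/(1+e^{-2.1250}) = 0.8933
P_4 = 1/(1+e^{4.0500}) = 0.0171
E[score] = 0.0222 + 0.4030 + 0.8933 + 0.0171 = 1.3357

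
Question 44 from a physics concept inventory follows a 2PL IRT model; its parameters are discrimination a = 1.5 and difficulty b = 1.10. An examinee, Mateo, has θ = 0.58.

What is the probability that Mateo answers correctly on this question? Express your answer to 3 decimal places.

P(θ) = 1 / (1 + exp(−a(θ − b)))
Exponent: 1.5 × (0.58 − 1.10) = -0.7800
1/(1 + e^{0.7800}) = 0.3143

0.314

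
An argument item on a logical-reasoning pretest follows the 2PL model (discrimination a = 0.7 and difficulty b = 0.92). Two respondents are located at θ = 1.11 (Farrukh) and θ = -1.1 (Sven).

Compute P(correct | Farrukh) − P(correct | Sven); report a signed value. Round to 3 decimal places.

P(θ) = 1 / (1 + exp(−a(θ − b)))
P(Farrukh) = 0.5332  [exponent 0.1330]
P(Sven) = 0.1956  [exponent -1.4140]
Difference = 0.5332 − 0.1956 = 0.3376

0.338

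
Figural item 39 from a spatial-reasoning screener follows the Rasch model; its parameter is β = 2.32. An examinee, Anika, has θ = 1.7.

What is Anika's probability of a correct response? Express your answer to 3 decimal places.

P(θ) = 1 / (1 + exp(−(θ − β)))
Exponent: (1.7 − 2.32) = -0.6200
1/(1 + e^{0.6200}) = 0.3498
P = 0.3498

0.350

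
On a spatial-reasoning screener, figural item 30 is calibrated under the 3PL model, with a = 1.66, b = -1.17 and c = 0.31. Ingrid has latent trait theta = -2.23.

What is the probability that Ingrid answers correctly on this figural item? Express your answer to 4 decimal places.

0.4113

P(theta) = c + (1 − c) · 1 / (1 + exp(−a(theta − b)))
Exponent: 1.66 × (-2.23 − (-1.17)) = -1.7596
1/(1 + e^{1.7596}) = 0.1468
P = 0.31 + 0.69 × 0.1468 = 0.4113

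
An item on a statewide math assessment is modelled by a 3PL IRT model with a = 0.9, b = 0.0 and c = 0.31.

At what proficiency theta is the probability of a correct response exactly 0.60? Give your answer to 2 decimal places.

-0.36

P(theta) = c + (1 − c) · 1 / (1 + exp(−a(theta − b)))
Remove guessing floor: (0.60 − 0.31)/(1 − 0.31) = 0.4203
logit = ln(0.4203/0.5797) = -0.3216
theta = b + logit/(a) = 0.0 + (-0.3216)/0.9000 = -0.3573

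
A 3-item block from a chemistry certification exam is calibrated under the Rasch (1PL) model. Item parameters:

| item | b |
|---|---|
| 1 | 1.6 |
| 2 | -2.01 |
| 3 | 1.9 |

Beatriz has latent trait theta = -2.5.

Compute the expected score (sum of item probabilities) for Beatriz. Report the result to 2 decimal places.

0.41

P(theta) = 1 / (1 + exp(−(theta − b)))
P_1 = 1/(1+e^{4.1000}) = 0.0163
P_2 = 1/(1+e^{0.4900}) = 0.3799
P_3 = 1/(1+e^{4.4000}) = 0.0121
E[score] = 0.0163 + 0.3799 + 0.0121 = 0.4083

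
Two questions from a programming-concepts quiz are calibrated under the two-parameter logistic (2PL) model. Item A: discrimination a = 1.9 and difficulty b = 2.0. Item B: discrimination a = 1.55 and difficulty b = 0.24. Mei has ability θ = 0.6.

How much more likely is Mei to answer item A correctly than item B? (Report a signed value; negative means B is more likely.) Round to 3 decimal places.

P(θ) = 1 / (1 + exp(−a(θ − b)))
P_A = 0.0654
P_B = 0.6360
P_A − P_B = -0.5706

-0.571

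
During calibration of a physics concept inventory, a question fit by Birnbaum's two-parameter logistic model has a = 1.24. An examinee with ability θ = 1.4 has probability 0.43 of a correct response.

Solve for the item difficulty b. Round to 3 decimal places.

P(θ) = 1 / (1 + exp(−a(θ − b)))
logit(0.43) = ln(0.43/0.57) = -0.2819
b = θ − logit/(a) = 1.4 − (-0.2819)/1.2400 = 1.6273

1.627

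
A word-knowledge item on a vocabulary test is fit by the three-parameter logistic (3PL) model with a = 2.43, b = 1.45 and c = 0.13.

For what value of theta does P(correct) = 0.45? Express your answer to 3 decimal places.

P(theta) = c + (1 − c) · 1 / (1 + exp(−a(theta − b)))
Remove guessing floor: (0.45 − 0.13)/(1 − 0.13) = 0.3678
logit = ln(0.3678/0.6322) = -0.5416
theta = b + logit/(a) = 1.45 + (-0.5416)/2.4300 = 1.2271

1.227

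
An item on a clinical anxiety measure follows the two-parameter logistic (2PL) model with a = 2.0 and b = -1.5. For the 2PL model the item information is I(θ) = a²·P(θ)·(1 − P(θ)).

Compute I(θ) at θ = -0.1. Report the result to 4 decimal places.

P = 1/(1+e^{-2.8000}) = 0.9427
P(1−P) = 0.9427 × 0.0573 = 0.0540
I = a² × P(1−P) = 2.0² × 0.0540 = 0.21615

0.2162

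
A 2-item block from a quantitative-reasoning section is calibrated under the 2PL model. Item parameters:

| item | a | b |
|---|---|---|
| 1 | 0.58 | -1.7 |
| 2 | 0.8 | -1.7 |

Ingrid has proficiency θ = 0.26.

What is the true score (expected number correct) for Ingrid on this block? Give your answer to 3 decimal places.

1.585

P(θ) = 1 / (1 + exp(−a(θ − b)))
P_1 = 1/(1+e^{-1.1368}) = 0.7571
P_2 = 1/(1+e^{-1.5680}) = 0.8275
E[score] = 0.7571 + 0.8275 = 1.5846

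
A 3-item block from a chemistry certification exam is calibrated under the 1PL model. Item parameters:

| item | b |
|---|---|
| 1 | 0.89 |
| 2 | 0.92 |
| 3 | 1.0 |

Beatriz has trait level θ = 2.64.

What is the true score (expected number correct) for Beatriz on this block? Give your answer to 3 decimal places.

2.538

P(θ) = 1 / (1 + exp(−(θ − b)))
P_1 = 1/(1+e^{-1.7500}) = 0.8520
P_2 = 1/(1+e^{-1.7200}) = 0.8481
P_3 = 1/(1+e^{-1.6400}) = 0.8375
E[score] = 0.8520 + 0.8481 + 0.8375 = 2.5376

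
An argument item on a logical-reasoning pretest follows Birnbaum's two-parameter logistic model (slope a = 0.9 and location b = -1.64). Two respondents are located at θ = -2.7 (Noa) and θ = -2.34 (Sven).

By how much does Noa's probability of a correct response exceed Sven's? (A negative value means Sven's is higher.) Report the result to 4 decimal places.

-0.0694

P(θ) = 1 / (1 + exp(−a(θ − b)))
P(Noa) = 0.2781  [exponent -0.9540]
P(Sven) = 0.3475  [exponent -0.6300]
Difference = 0.2781 − 0.3475 = -0.0694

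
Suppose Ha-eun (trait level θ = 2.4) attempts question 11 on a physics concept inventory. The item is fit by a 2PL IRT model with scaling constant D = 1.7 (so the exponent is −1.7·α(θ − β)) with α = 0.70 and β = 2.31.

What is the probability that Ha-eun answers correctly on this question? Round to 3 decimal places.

P(θ) = 1 / (1 + exp(−D·α(θ − β)))
Exponent: 1.7 × 0.70 × (2.4 − 2.31) = 0.1071
1/(1 + e^{-0.1071}) = 0.5267
P = 0.5267

0.527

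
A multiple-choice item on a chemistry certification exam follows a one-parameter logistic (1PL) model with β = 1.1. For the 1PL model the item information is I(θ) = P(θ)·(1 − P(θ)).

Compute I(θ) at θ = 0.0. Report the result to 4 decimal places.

0.1874

P = 1/(1+e^{1.1000}) = 0.2497
P(1−P) = 0.2497 × 0.7503 = 0.1874
I = P(1−P) = 0.18737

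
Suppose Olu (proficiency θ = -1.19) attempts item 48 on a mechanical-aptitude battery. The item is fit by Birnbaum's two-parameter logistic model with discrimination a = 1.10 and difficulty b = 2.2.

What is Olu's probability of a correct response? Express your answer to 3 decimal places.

P(θ) = 1 / (1 + exp(−a(θ − b)))
Exponent: 1.10 × (-1.19 − 2.2) = -3.7290
1/(1 + e^{3.7290}) = 0.0235

0.023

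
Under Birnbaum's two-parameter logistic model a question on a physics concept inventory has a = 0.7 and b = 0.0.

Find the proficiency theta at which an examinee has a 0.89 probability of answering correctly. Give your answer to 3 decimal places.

P(theta) = 1 / (1 + exp(−a(theta − b)))
logit = ln(0.8900/0.1100) = 2.0907
theta = b + logit/(a) = 0.0 + 2.0907/0.7000 = 2.9868

2.987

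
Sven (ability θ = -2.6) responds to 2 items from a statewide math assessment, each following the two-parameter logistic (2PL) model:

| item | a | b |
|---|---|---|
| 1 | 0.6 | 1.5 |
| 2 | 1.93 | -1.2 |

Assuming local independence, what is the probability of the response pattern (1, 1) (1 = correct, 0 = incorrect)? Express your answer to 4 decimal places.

P(θ) = 1 / (1 + exp(−a(θ − b)))
P_1 = 1/(1+e^{2.4600}) = 0.0787
P_2 = 1/(1+e^{2.7020}) = 0.0629
L = P_1 × P_2 = 0.0787 × 0.0629 = 0.00495

0.0049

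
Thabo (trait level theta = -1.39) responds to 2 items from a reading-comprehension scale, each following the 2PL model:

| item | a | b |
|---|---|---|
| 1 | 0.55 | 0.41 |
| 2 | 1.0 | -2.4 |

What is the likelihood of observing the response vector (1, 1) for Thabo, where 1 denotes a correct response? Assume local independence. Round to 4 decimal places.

0.1986

P(theta) = 1 / (1 + exp(−a(theta − b)))
P_1 = 1/(1+e^{0.9900}) = 0.2709
P_2 = 1/(1+e^{-1.0100}) = 0.7330
L = P_1 × P_2 = 0.2709 × 0.7330 = 0.19858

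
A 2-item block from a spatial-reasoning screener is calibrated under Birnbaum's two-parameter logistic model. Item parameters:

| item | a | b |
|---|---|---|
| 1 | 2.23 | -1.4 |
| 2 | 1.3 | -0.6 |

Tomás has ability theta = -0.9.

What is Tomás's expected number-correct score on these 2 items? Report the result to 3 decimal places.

P(theta) = 1 / (1 + exp(−a(theta − b)))
P_1 = 1/(1+e^{-1.1150}) = 0.7531
P_2 = 1/(1+e^{0.3900}) = 0.4037
E[score] = 0.7531 + 0.4037 = 1.1568

1.157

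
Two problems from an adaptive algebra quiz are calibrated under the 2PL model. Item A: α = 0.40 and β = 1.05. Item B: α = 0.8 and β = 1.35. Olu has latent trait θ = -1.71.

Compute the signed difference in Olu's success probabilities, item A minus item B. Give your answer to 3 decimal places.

0.169

P(θ) = 1 / (1 + exp(−α(θ − β)))
P_A = 0.2490
P_B = 0.0796
P_A − P_B = 0.1694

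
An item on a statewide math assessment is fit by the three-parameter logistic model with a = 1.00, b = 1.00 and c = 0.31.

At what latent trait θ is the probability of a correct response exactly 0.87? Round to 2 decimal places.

2.46

P(θ) = c + (1 − c) · 1 / (1 + exp(−a(θ − b)))
Remove guessing floor: (0.87 − 0.31)/(1 − 0.31) = 0.8116
logit = ln(0.8116/0.1884) = 1.4604
θ = b + logit/(a) = 1.00 + 1.4604/1.0000 = 2.4604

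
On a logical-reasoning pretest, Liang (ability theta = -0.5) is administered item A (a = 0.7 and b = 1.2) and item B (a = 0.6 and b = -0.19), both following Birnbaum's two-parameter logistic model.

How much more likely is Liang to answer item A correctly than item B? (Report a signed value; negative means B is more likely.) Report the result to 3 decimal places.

-0.220

P(theta) = 1 / (1 + exp(−a(theta − b)))
P_A = 0.2333
P_B = 0.4536
P_A − P_B = -0.2204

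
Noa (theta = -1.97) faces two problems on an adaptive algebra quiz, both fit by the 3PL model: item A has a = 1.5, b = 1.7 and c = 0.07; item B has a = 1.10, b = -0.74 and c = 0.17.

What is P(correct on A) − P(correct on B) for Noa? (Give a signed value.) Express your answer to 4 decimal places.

-0.2667

P(theta) = c + (1 − c) · 1 / (1 + exp(−a(theta − b)))
P_A = 0.0738
P_B = 0.3405
P_A − P_B = -0.2667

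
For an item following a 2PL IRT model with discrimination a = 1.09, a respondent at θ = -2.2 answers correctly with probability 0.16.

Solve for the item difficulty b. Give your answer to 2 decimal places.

-0.68

P(θ) = 1 / (1 + exp(−a(θ − b)))
logit(0.16) = ln(0.16/0.84) = -1.6582
b = θ − logit/(a) = -2.2 − (-1.6582)/1.0900 = -0.6787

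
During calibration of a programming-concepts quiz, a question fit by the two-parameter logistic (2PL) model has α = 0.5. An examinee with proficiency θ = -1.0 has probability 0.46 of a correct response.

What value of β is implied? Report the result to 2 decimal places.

P(θ) = 1 / (1 + exp(−α(θ − β)))
logit(0.46) = ln(0.46/0.54) = -0.1603
β = θ − logit/(α) = -1.0 − (-0.1603)/0.5000 = -0.6793

-0.68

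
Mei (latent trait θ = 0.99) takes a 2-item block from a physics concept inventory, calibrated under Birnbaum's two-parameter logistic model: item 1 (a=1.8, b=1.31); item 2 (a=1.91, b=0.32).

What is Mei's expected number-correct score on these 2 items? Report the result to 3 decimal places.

1.142

P(θ) = 1 / (1 + exp(−a(θ − b)))
P_1 = 1/(1+e^{0.5760}) = 0.3599
P_2 = 1/(1+e^{-1.2797}) = 0.7824
E[score] = 0.3599 + 0.7824 = 1.1423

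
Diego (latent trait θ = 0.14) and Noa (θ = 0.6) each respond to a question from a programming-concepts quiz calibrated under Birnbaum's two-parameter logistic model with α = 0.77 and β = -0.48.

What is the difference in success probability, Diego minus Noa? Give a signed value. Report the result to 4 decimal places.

-0.0796

P(θ) = 1 / (1 + exp(−α(θ − β)))
P(Diego) = 0.6171  [exponent 0.4774]
P(Noa) = 0.6967  [exponent 0.8316]
Difference = 0.6171 − 0.6967 = -0.0796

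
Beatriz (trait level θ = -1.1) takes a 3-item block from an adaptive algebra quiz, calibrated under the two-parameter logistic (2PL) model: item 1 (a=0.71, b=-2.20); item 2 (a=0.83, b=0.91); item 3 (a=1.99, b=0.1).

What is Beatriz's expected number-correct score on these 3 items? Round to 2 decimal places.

P(θ) = 1 / (1 + exp(−a(θ − b)))
P_1 = 1/(1+e^{-0.7810}) = 0.6859
P_2 = 1/(1+e^{1.6683}) = 0.1587
P_3 = 1/(1+e^{2.3880}) = 0.0841
E[score] = 0.6859 + 0.1587 + 0.0841 = 0.9286

0.93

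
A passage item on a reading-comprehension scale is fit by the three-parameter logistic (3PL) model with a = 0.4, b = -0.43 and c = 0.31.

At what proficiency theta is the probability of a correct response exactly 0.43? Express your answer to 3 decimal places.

P(theta) = c + (1 − c) · 1 / (1 + exp(−a(theta − b)))
Remove guessing floor: (0.43 − 0.31)/(1 − 0.31) = 0.1739
logit = ln(0.1739/0.8261) = -1.5581
theta = b + logit/(a) = -0.43 + (-1.5581)/0.4000 = -4.3254

-4.325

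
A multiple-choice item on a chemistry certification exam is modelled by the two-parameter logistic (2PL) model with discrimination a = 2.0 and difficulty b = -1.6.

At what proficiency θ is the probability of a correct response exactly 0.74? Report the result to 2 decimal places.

-1.08

P(θ) = 1 / (1 + exp(−a(θ − b)))
logit = ln(0.7400/0.2600) = 1.0460
θ = b + logit/(a) = -1.6 + 1.0460/2.0000 = -1.0770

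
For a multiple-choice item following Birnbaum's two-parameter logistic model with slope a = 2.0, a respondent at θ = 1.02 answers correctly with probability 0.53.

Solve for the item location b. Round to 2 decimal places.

0.96

P(θ) = 1 / (1 + exp(−a(θ − b)))
logit(0.53) = ln(0.53/0.47) = 0.1201
b = θ − logit/(a) = 1.02 − 0.1201/2.0000 = 0.9599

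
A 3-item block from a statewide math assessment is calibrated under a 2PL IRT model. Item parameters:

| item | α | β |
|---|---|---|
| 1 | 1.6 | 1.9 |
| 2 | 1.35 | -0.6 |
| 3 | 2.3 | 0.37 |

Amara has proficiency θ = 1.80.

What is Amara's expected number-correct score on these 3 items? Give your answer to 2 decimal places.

2.39

P(θ) = 1 / (1 + exp(−α(θ − β)))
P_1 = 1/(1+e^{0.1600}) = 0.4601
P_2 = 1/(1+e^{-3.2400}) = 0.9623
P_3 = 1/(1+e^{-3.2890}) = 0.9640
E[score] = 0.4601 + 0.9623 + 0.9640 = 2.3864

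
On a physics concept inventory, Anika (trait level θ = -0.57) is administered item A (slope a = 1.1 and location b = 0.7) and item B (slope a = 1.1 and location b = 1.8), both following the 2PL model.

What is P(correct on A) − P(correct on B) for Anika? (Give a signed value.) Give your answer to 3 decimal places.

P(θ) = 1 / (1 + exp(−a(θ − b)))
P_A = 0.1983
P_B = 0.0687
P_A − P_B = 0.1296

0.130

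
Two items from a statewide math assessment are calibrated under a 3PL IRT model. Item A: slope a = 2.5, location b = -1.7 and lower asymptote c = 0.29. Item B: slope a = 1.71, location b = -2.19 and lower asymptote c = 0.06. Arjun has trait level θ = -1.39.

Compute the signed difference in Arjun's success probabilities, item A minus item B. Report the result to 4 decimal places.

-0.0332

P(θ) = c + (1 − c) · 1 / (1 + exp(−a(θ − b)))
P_A = 0.7761
P_B = 0.8092
P_A − P_B = -0.0332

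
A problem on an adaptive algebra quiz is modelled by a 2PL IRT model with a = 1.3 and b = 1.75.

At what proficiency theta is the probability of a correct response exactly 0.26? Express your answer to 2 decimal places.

0.95

P(theta) = 1 / (1 + exp(−a(theta − b)))
logit = ln(0.2600/0.7400) = -1.0460
theta = b + logit/(a) = 1.75 + (-1.0460)/1.3000 = 0.9454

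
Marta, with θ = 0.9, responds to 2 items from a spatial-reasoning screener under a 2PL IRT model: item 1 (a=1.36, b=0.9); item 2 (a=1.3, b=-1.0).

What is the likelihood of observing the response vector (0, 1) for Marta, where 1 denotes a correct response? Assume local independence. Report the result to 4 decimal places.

P(θ) = 1 / (1 + exp(−a(θ − b)))
P_1 = 1/(1+e^{0.0000}) = 0.5000
P_2 = 1/(1+e^{-2.4700}) = 0.9220
L = (1−P_1) × P_2 = 0.5000 × 0.9220 = 0.46101

0.4610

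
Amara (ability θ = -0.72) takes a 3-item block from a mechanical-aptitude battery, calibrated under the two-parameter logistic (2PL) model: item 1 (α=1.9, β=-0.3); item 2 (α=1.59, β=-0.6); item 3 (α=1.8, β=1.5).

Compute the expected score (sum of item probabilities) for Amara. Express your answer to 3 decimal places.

0.781

P(θ) = 1 / (1 + exp(−α(θ − β)))
P_1 = 1/(1+e^{0.7980}) = 0.3105
P_2 = 1/(1+e^{0.1908}) = 0.4524
P_3 = 1/(1+e^{3.9960}) = 0.0181
E[score] = 0.3105 + 0.4524 + 0.0181 = 0.7810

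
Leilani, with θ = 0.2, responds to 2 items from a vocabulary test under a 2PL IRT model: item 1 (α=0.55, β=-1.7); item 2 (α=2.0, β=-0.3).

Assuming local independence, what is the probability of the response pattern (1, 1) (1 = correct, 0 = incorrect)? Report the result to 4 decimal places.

P(θ) = 1 / (1 + exp(−α(θ − β)))
P_1 = 1/(1+e^{-1.0450}) = 0.7398
P_2 = 1/(1+e^{-1.0000}) = 0.7311
L = P_1 × P_2 = 0.7398 × 0.7311 = 0.54085

0.5408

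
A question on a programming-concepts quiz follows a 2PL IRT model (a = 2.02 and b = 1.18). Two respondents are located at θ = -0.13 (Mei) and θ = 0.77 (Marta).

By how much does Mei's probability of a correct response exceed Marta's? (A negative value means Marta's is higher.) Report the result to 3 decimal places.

P(θ) = 1 / (1 + exp(−a(θ − b)))
P(Mei) = 0.0662  [exponent -2.6462]
P(Marta) = 0.3040  [exponent -0.8282]
Difference = 0.0662 − 0.3040 = -0.2378

-0.238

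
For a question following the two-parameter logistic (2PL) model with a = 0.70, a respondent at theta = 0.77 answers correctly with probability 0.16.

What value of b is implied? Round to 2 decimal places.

3.14

P(theta) = 1 / (1 + exp(−a(theta − b)))
logit(0.16) = ln(0.16/0.84) = -1.6582
b = theta − logit/(a) = 0.77 − (-1.6582)/0.7000 = 3.1389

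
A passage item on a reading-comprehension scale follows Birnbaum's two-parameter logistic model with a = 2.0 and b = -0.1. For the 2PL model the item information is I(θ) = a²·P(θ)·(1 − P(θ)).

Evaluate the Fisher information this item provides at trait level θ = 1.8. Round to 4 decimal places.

0.0856

P = 1/(1+e^{-3.8000}) = 0.9781
P(1−P) = 0.9781 × 0.0219 = 0.0214
I = a² × P(1−P) = 2.0² × 0.0214 = 0.08561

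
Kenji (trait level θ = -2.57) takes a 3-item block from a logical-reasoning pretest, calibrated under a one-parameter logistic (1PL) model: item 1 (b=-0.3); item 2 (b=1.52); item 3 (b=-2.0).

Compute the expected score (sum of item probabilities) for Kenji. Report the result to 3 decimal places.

P(θ) = 1 / (1 + exp(−(θ − b)))
P_1 = 1/(1+e^{2.2700}) = 0.0936
P_2 = 1/(1+e^{4.0900}) = 0.0165
P_3 = 1/(1+e^{0.5700}) = 0.3612
E[score] = 0.0936 + 0.0165 + 0.3612 = 0.4713

0.471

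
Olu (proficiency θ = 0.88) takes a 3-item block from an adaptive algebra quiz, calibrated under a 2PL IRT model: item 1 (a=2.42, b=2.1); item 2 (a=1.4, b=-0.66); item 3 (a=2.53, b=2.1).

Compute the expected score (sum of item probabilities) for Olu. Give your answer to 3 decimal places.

0.990

P(θ) = 1 / (1 + exp(−a(θ − b)))
P_1 = 1/(1+e^{2.9524}) = 0.0496
P_2 = 1/(1+e^{-2.1560}) = 0.8962
P_3 = 1/(1+e^{3.0866}) = 0.0437
E[score] = 0.0496 + 0.8962 + 0.0437 = 0.9895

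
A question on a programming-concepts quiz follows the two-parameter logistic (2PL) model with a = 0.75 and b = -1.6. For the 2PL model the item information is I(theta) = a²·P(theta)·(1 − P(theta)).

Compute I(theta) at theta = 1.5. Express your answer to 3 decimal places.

P = 1/(1+e^{-2.3250}) = 0.9109
P(1−P) = 0.9109 × 0.0891 = 0.0811
I = a² × P(1−P) = 0.75² × 0.0811 = 0.04564

0.046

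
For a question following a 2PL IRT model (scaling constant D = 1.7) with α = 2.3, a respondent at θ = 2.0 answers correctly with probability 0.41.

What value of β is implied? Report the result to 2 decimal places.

2.09

P(θ) = 1 / (1 + exp(−D·α(θ − β)))
logit(0.41) = ln(0.41/0.59) = -0.3640
β = θ − logit/(1.7·α) = 2.0 − (-0.3640)/3.9100 = 2.0931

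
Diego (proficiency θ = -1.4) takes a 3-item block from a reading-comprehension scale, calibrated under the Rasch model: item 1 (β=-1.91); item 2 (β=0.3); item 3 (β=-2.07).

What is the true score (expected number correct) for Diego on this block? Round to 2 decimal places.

1.44

P(θ) = 1 / (1 + exp(−(θ − β)))
P_1 = 1/(1+e^{-0.5100}) = 0.6248
P_2 = 1/(1+e^{1.7000}) = 0.1545
P_3 = 1/(1+e^{-0.6700}) = 0.6615
E[score] = 0.6248 + 0.1545 + 0.6615 = 1.4408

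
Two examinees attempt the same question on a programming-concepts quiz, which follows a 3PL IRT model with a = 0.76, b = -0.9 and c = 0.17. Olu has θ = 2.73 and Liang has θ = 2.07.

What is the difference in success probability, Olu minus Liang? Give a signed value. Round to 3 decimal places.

0.029

P(θ) = c + (1 − c) · 1 / (1 + exp(−a(θ − b)))
P(Olu) = 0.9505  [exponent 2.7588]
P(Liang) = 0.9214  [exponent 2.2572]
Difference = 0.9505 − 0.9214 = 0.0292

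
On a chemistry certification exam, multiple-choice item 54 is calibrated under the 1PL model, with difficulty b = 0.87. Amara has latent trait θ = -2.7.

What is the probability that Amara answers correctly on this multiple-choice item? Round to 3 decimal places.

0.027

P(θ) = 1 / (1 + exp(−(θ − b)))
Exponent: (-2.7 − 0.87) = -3.5700
1/(1 + e^{3.5700}) = 0.0274
P = 0.0274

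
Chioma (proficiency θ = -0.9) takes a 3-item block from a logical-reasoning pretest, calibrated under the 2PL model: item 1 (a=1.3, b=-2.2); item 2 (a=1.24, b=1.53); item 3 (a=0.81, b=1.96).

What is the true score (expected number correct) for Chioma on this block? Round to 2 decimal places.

0.98

P(θ) = 1 / (1 + exp(−a(θ − b)))
P_1 = 1/(1+e^{-1.6900}) = 0.8442
P_2 = 1/(1+e^{3.0132}) = 0.0468
P_3 = 1/(1+e^{2.3166}) = 0.0898
E[score] = 0.8442 + 0.0468 + 0.0898 = 0.9808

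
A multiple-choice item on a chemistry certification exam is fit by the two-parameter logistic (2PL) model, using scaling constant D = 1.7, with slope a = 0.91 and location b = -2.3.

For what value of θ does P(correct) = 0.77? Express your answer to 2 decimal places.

-1.52

P(θ) = 1 / (1 + exp(−D·a(θ − b)))
logit = ln(0.7700/0.2300) = 1.2083
θ = b + logit/(1.7·a) = -2.3 + 1.2083/1.5470 = -1.5189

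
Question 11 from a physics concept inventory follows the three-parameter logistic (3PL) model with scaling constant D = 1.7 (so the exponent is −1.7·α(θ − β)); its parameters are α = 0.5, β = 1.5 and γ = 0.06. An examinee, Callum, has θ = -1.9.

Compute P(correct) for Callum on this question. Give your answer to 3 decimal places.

0.109

P(θ) = γ + (1 − γ) · 1 / (1 + exp(−D·α(θ − β)))
Exponent: 1.7 × 0.5 × (-1.9 − 1.5) = -2.8900
1/(1 + e^{2.8900}) = 0.0527
P = 0.06 + 0.94 × 0.0527 = 0.1095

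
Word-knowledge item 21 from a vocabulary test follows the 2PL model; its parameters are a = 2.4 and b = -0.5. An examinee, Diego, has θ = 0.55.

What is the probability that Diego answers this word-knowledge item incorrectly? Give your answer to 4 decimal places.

0.0745

P(θ) = 1 / (1 + exp(−a(θ − b)))
Exponent: 2.4 × (0.55 − (-0.5)) = 2.5200
1/(1 + e^{-2.5200}) = 0.9255
P(incorrect) = 1 − 0.9255 = 0.0745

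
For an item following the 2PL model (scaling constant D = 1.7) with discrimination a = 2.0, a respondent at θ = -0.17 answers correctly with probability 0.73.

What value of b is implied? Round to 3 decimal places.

P(θ) = 1 / (1 + exp(−D·a(θ − b)))
logit(0.73) = ln(0.73/0.27) = 0.9946
b = θ − logit/(1.7·a) = -0.17 − 0.9946/3.4000 = -0.4625

-0.463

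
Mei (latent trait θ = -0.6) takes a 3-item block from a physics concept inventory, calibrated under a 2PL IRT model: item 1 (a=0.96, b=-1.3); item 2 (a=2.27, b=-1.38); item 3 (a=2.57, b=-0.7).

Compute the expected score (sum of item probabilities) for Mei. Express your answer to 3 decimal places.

P(θ) = 1 / (1 + exp(−a(θ − b)))
P_1 = 1/(1+e^{-0.6720}) = 0.6620
P_2 = 1/(1+e^{-1.7706}) = 0.8545
P_3 = 1/(1+e^{-0.2570}) = 0.5639
E[score] = 0.6620 + 0.8545 + 0.5639 = 2.0804

2.080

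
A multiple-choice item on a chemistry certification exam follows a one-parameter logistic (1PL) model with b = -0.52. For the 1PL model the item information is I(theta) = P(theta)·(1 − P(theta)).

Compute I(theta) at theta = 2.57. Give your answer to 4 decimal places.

0.0416

P = 1/(1+e^{-3.0900}) = 0.9565
P(1−P) = 0.9565 × 0.0435 = 0.0416
I = P(1−P) = 0.04163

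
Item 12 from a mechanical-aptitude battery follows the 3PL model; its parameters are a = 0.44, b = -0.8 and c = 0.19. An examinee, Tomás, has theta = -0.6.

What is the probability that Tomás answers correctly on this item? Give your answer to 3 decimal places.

P(theta) = c + (1 − c) · 1 / (1 + exp(−a(theta − b)))
Exponent: 0.44 × (-0.6 − (-0.8)) = 0.0880
1/(1 + e^{-0.0880}) = 0.5220
P = 0.19 + 0.81 × 0.5220 = 0.6128

0.613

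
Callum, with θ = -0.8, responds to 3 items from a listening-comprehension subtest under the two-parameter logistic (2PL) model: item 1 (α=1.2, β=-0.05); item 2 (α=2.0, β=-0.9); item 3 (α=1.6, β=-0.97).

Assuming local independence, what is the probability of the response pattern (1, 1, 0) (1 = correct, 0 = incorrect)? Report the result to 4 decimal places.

P(θ) = 1 / (1 + exp(−α(θ − β)))
P_1 = 1/(1+e^{0.9000}) = 0.2891
P_2 = 1/(1+e^{-0.2000}) = 0.5498
P_3 = 1/(1+e^{-0.2720}) = 0.5676
L = P_1 × P_2 × (1−P_3) = 0.2891 × 0.5498 × 0.4324 = 0.06872

0.0687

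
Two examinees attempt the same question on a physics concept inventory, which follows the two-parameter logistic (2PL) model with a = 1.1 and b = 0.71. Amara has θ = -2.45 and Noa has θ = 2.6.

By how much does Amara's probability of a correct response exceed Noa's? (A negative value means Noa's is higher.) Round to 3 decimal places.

-0.859

P(θ) = 1 / (1 + exp(−a(θ − b)))
P(Amara) = 0.0300  [exponent -3.4760]
P(Noa) = 0.8888  [exponent 2.0790]
Difference = 0.0300 − 0.8888 = -0.8588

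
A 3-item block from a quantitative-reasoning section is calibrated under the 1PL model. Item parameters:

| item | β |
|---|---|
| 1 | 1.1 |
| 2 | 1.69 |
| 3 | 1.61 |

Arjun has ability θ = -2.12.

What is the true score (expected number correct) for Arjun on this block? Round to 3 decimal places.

P(θ) = 1 / (1 + exp(−(θ − β)))
P_1 = 1/(1+e^{3.2200}) = 0.0384
P_2 = 1/(1+e^{3.8100}) = 0.0217
P_3 = 1/(1+e^{3.7300}) = 0.0234
E[score] = 0.0384 + 0.0217 + 0.0234 = 0.0835

0.084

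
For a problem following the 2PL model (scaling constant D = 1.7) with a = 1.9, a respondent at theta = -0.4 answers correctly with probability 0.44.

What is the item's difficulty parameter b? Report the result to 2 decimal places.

-0.33

P(theta) = 1 / (1 + exp(−D·a(theta − b)))
logit(0.44) = ln(0.44/0.56) = -0.2412
b = theta − logit/(1.7·a) = -0.4 − (-0.2412)/3.2300 = -0.3253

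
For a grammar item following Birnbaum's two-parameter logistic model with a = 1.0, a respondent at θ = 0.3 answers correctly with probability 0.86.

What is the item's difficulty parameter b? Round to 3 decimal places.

-1.515

P(θ) = 1 / (1 + exp(−a(θ − b)))
logit(0.86) = ln(0.86/0.14) = 1.8153
b = θ − logit/(a) = 0.3 − 1.8153/1.0000 = -1.5153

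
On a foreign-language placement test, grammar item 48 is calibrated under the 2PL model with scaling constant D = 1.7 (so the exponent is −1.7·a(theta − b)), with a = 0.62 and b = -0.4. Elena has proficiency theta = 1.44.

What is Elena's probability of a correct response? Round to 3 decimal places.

P(theta) = 1 / (1 + exp(−D·a(theta − b)))
Exponent: 1.7 × 0.62 × (1.44 − (-0.4)) = 1.9394
1/(1 + e^{-1.9394}) = 0.8743
P = 0.8743

0.874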